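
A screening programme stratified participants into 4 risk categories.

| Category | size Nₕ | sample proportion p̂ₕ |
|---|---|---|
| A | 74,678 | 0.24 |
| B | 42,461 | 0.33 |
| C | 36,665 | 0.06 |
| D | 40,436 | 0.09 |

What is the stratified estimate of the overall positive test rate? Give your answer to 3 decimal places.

Wₕ = Nₕ/N with N = 194240: 0.3845, 0.2186, 0.1888, 0.2082.
p̂_st = 0.3845·0.24 + 0.2186·0.33 + 0.1888·0.06 + 0.2082·0.09 ≈ 0.19447... → 0.194.

0.194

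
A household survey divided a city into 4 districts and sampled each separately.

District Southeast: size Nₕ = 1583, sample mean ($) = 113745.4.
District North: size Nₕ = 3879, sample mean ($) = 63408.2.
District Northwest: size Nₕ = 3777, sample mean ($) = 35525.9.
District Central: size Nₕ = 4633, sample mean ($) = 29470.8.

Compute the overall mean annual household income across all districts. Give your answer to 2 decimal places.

x̄_st = (Σ Nₕx̄ₕ) / (Σ Nₕ) = (1583·113745.4 + 3879·63408.2 + 3777·35525.9 + 4633·29470.8) / 13872
= 696738916.7 / 13872 = 50226.2772... → 50226.28.

50226.28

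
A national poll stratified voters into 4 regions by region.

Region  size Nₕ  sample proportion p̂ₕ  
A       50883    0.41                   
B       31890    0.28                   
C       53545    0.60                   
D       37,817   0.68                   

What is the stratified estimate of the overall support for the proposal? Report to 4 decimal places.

0.5033

N = 50883 + 31890 + 53545 + 37817 = 174135.
Overall proportion = Σ (Nₕ/N)·p̂ₕ.
Σ Nₕp̂ₕ = 20862.03 + 8929.2 + 32127 + 25715.56 = 87633.79.
87633.79 / 174135 = 0.503252... → 0.5033.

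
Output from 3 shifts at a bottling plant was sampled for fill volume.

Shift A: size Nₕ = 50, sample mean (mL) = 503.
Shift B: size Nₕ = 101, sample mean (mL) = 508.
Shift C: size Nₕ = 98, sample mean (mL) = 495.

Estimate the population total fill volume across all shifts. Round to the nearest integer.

124968

Population total = Σ Nₕ·x̄ₕ (each stratum's size times its mean).
50·503 + 101·508 + 98·495 = 25150 + 51308 + 48510 = 124968.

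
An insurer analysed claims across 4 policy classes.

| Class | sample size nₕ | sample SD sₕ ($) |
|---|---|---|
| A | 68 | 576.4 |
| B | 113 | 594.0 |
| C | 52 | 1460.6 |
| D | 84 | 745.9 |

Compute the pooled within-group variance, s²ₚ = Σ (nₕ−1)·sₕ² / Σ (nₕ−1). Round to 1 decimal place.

A: (68−1)·576.4² = 67·332236.96 = 22259876.32
B: (113−1)·594.0² = 112·352836 = 39517632
C: (52−1)·1460.6² = 51·2133352.36 = 108800970.36
D: (84−1)·745.9² = 83·556366.81 = 46178445.23
Numerator = 216756923.91; denominator = Σ(nₕ−1) = 313.
s²ₚ = 216756923.91/313 = 692514.134... → 692514.1.

692514.1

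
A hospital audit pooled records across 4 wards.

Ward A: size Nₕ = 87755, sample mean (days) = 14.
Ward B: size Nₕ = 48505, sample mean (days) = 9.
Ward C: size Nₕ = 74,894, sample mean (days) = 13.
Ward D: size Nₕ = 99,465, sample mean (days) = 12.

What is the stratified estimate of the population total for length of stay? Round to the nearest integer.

3832317

A: 87755·14 = 1228570
B: 48505·9 = 436545
C: 74894·13 = 973622
D: 99465·12 = 1193580
τ̂ = Σ Nₕx̄ₕ = 3832317.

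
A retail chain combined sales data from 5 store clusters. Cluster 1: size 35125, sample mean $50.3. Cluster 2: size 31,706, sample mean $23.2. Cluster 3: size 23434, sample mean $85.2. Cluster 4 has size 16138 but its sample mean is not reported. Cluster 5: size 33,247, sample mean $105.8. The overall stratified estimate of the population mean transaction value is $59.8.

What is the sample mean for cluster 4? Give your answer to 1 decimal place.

20.7

N = 35125 + 31706 + 23434 + 16138 + 33247 = 139650.
Overall total = μ·N = 59.8·139650 = 8351070.
Subtract the known strata: 35125·50.3 + 31706·23.2 + 23434·85.2 + 33247·105.8 = 8016476.1.
Remaining total for cluster 4: 8351070 − 8016476.1 = 334593.9.
Divide by its size: 334593.9 / 16138 = 20.733... → 20.7.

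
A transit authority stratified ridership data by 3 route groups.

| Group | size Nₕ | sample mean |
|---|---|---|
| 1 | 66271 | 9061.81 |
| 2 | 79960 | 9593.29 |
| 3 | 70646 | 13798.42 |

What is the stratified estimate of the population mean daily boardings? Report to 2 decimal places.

x̄_st = (Σ Nₕx̄ₕ) / (Σ Nₕ) = (66271·9061.81 + 79960·9593.29 + 70646·13798.42) / 216877
= 2342417858.23 / 216877 = 10800.6744... → 10800.67.

10800.67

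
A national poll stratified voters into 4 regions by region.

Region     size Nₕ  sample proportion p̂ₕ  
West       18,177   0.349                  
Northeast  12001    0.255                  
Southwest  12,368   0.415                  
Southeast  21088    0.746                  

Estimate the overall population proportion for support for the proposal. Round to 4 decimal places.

Wₕ = Nₕ/N with N = 63634: 0.2856, 0.1886, 0.1944, 0.3314.
p̂_st = 0.2856·0.349 + 0.1886·0.255 + 0.1944·0.415 + 0.3314·0.746 ≈ 0.475664... → 0.4757.

0.4757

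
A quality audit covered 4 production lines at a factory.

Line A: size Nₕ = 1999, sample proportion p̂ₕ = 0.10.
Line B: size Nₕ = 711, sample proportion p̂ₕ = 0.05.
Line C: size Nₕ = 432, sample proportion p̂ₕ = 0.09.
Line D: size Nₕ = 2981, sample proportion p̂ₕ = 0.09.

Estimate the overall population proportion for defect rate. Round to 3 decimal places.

0.089

N = 1999 + 711 + 432 + 2981 = 6123.
Overall proportion = Σ (Nₕ/N)·p̂ₕ.
Σ Nₕp̂ₕ = 199.9 + 35.55 + 38.88 + 268.29 = 542.62.
542.62 / 6123 = 0.08862... → 0.089.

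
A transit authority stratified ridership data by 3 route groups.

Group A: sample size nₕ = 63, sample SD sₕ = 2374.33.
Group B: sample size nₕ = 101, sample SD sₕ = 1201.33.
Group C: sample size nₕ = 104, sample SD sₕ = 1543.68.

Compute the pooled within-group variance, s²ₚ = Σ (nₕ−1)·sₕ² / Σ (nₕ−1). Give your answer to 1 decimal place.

Degrees of freedom: 62 + 100 + 103 = 265.
Σ(nₕ−1)sₕ² = 62·5637442.9489 + 100·1443193.7689 + 103·2382947.9424 = 739284477.789.
s²ₚ = 739284477.789 / 265 = 2789752.746... → 2789752.7.

2789752.7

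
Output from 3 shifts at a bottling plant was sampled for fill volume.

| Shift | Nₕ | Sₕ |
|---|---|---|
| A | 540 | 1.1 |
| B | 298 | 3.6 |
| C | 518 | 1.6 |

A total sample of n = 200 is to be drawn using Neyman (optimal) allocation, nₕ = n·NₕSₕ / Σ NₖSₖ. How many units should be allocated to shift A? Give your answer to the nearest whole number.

Σ NₕSₕ = 540·1.1 + 298·3.6 + 518·1.6 = 2495.6.
Share for A: 594/2495.6 = 0.23802.
n_A = 200 × 0.23802 = 47.604... → 48.

48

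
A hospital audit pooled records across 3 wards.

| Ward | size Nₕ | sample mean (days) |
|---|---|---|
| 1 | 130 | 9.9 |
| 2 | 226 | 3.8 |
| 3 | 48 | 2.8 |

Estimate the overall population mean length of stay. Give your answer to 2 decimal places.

5.64

N = 404; weights Wₕ = Nₕ/N = (0.3218, 0.5594, 0.1188).
x̄_st = Σ Wₕ·x̄ₕ = 0.3218·9.9 + 0.5594·3.8 + 0.1188·2.8 ≈ 5.6441...
→ 5.64.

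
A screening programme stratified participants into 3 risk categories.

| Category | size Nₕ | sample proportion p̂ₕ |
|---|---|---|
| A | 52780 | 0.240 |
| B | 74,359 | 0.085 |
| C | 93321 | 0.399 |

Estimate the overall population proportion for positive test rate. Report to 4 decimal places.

0.2550

Wₕ = Nₕ/N with N = 220460: 0.2394, 0.3373, 0.4233.
p̂_st = 0.2394·0.240 + 0.3373·0.085 + 0.4233·0.399 ≈ 0.255025... → 0.2550.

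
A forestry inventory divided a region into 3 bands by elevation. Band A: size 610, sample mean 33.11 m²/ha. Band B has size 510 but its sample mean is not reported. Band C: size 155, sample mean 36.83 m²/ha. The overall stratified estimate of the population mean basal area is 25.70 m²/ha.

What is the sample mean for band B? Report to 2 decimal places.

13.45

N = 610 + 510 + 155 = 1275.
Overall total = μ·N = 25.70·1275 = 32767.5.
Subtract the known strata: 610·33.11 + 155·36.83 = 25905.75.
Remaining total for band B: 32767.5 − 25905.75 = 6861.75.
Divide by its size: 6861.75 / 510 = 13.4544... → 13.45.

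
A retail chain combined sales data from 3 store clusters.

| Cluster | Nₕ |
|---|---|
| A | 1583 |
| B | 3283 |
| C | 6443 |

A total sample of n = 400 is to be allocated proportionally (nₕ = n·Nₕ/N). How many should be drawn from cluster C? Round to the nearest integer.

N = 1583 + 3283 + 6443 = 11309.
n_C = 400·6443/11309 = 227.889... → 228.

228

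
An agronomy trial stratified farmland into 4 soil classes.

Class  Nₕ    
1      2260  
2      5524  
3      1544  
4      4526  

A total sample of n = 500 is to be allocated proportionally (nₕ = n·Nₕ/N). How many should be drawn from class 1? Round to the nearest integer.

82

N = 2260 + 5524 + 1544 + 4526 = 13854.
n_1 = 500·2260/13854 = 81.565... → 82.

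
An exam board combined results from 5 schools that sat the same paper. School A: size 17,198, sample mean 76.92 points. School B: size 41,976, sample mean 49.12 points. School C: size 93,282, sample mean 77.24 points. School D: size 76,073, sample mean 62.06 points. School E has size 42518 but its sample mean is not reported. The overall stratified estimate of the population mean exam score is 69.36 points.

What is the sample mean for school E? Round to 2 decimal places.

Σ Nₕx̄ₕ = N·μ, so 42518·x̄_E = 271047·69.36 − (17198·76.92 + 41976·49.12 + 93282·77.24 + 76073·62.06).
= 18799819.92 − 15310923.34 = 3488896.58.
x̄_E = 3488896.58 / 42518 = 82.0569... → 82.06.

82.06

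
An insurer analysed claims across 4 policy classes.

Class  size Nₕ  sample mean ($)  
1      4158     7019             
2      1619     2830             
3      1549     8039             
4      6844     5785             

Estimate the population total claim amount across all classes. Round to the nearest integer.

85811723

Population total = Σ Nₕ·x̄ₕ (each stratum's size times its mean).
4158·7019 + 1619·2830 + 1549·8039 + 6844·5785 = 29185002 + 4581770 + 12452411 + 39592540 = 85811723.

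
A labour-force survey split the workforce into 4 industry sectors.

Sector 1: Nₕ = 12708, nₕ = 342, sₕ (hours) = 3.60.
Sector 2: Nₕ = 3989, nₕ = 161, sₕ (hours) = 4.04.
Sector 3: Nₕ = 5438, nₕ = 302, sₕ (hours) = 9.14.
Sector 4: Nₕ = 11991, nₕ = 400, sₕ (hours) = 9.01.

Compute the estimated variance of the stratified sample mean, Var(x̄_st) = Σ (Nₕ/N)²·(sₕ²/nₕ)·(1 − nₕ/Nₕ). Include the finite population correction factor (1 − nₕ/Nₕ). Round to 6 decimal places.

N = 34126; Wₕ = Nₕ/N.
sector 1: (12708/34126)²·3.60²/342·(1 − 342/12708) = 0.005113457
sector 2: (3989/34126)²·4.04²/161·(1 − 161/3989) = 0.001329236
sector 3: (5438/34126)²·9.14²/302·(1 − 302/5438) = 0.006634052
sector 4: (11991/34126)²·9.01²/400·(1 − 400/11991) = 0.024221170
Sum = 0.037297915 → 0.037298.

0.037298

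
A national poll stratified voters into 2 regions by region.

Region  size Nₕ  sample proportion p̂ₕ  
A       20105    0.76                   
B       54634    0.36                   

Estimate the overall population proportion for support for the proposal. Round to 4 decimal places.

0.4676

Wₕ = Nₕ/N with N = 74739: 0.2690, 0.7310.
p̂_st = 0.2690·0.76 + 0.7310·0.36 ≈ 0.467601... → 0.4676.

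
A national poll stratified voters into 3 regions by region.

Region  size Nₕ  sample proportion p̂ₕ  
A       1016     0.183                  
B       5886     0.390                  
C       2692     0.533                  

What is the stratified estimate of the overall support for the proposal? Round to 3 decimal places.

Wₕ = Nₕ/N with N = 9594: 0.1059, 0.6135, 0.2806.
p̂_st = 0.1059·0.183 + 0.6135·0.390 + 0.2806·0.533 ≈ 0.40820... → 0.408.

0.408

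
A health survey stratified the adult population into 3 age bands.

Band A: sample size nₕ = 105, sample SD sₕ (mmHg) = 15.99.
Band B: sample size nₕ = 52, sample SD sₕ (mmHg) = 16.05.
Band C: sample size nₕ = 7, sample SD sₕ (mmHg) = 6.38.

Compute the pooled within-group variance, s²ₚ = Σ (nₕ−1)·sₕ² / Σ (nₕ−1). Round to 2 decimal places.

248.28

Degrees of freedom: 104 + 51 + 6 = 161.
Σ(nₕ−1)sₕ² = 104·255.6801 + 51·257.6025 + 6·40.7044 = 39972.6843.
s²ₚ = 39972.6843 / 161 = 248.2775... → 248.28.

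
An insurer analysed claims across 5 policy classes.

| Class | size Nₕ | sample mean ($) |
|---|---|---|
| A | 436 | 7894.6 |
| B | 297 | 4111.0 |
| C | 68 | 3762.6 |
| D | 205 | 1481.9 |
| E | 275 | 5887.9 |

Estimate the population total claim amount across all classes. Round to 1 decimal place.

Estimate total by summing Nₕ·x̄ₕ over strata.
436·7894.6 + 297·4111.0 + 68·3762.6 + 205·1481.9 + 275·5887.9 = 3442045.6 + 1220967 + 255856.8 + 303789.5 + 1619172.5 = 6841831.4.

6841831.4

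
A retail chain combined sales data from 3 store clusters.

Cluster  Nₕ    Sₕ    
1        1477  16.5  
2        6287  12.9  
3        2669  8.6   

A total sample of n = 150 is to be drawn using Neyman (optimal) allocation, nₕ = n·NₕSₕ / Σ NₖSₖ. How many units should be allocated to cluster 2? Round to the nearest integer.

Σ NₕSₕ = 1477·16.5 + 6287·12.9 + 2669·8.6 = 128426.2.
Share for 2: 81102.3/128426.2 = 0.63151.
n_2 = 150 × 0.63151 = 94.726... → 95.

95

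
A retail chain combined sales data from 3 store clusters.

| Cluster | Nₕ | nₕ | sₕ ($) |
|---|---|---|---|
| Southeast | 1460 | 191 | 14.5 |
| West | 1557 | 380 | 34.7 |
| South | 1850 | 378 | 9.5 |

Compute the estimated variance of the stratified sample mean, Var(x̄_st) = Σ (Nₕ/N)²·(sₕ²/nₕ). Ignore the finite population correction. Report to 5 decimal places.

N = 4867; Wₕ = Nₕ/N.
cluster Southeast: (1460/4867)²·14.5²/191 = 0.09905711
cluster West: (1557/4867)²·34.7²/380 = 0.32428726
cluster South: (1850/4867)²·9.5²/378 = 0.03449659
Sum = 0.45784096 → 0.45784.

0.45784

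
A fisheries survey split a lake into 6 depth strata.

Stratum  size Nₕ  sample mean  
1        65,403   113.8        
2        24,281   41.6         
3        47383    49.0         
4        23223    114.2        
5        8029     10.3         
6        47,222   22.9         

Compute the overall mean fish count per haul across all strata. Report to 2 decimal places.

67.69

N = 65403 + 24281 + 47383 + 23223 + 8029 + 47222 = 215541.
Weight each subgroup mean by Nₕ/N and sum.
Σ Nₕx̄ₕ = 65403·113.8 + 24281·41.6 + 47383·49.0 + 23223·114.2 + 8029·10.3 + 47222·22.9 = 7442861.4 + 1010089.6 + 2321767 + 2652066.6 + 82698.7 + 1081383.8 = 14590867.1.
Divide by N: 14590867.1 / 215541 = 67.6942... → 67.69.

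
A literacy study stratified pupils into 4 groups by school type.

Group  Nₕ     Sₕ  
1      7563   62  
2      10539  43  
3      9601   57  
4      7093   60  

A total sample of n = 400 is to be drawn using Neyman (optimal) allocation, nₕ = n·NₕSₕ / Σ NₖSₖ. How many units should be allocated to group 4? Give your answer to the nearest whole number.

1: NₕSₕ = 7563·62 = 468906
2: NₕSₕ = 10539·43 = 453177
3: NₕSₕ = 9601·57 = 547257
4: NₕSₕ = 7093·60 = 425580
Σ NₕSₕ = 1894920.
n_4 = 400·425580/1894920 = 89.836... → 90.

90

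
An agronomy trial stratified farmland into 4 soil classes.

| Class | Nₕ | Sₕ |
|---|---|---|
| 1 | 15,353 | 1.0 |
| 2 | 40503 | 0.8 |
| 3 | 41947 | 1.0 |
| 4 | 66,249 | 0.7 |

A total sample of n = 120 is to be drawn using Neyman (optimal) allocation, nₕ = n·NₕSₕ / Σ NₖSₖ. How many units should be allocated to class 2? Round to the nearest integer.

29

1: NₕSₕ = 15353·1.0 = 15353
2: NₕSₕ = 40503·0.8 = 32402.4
3: NₕSₕ = 41947·1.0 = 41947
4: NₕSₕ = 66249·0.7 = 46374.3
Σ NₕSₕ = 136076.7.
n_2 = 120·32402.4/136076.7 = 28.574... → 29.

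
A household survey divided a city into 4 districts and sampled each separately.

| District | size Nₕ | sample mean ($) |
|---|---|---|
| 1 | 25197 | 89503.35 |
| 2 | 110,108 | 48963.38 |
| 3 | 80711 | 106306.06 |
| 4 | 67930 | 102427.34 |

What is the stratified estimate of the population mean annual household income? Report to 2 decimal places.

81650.85

N = 283946; weights Wₕ = Nₕ/N = (0.0887, 0.3878, 0.2842, 0.2392).
x̄_st = Σ Wₕ·x̄ₕ = 0.0887·89503.35 + 0.3878·48963.38 + 0.2842·106306.06 + 0.2392·102427.34 ≈ 81650.8539...
→ 81650.85.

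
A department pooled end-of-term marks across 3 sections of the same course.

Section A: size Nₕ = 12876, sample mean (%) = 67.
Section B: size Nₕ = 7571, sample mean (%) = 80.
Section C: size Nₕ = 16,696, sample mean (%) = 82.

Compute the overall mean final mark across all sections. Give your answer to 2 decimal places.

76.39

N = 12876 + 7571 + 16696 = 37143.
The stratified mean weights each stratum mean by its population share Nₕ/N.
Σ Nₕx̄ₕ = 12876·67 + 7571·80 + 16696·82 = 862692 + 605680 + 1369072 = 2837444.
Divide by N: 2837444 / 37143 = 76.3924... → 76.39.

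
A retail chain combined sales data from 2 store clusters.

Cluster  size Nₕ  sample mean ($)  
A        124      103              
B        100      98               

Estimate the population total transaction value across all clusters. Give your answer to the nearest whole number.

22572

A: 124·103 = 12772
B: 100·98 = 9800
τ̂ = Σ Nₕx̄ₕ = 22572.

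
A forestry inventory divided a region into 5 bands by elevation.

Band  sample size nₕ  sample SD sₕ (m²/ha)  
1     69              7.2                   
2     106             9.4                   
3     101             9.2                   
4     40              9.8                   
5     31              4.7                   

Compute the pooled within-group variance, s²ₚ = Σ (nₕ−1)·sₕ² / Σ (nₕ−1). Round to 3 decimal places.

75.074

Degrees of freedom: 68 + 105 + 100 + 39 + 30 = 342.
Σ(nₕ−1)sₕ² = 68·51.84 + 105·88.36 + 100·84.64 + 39·96.04 + 30·22.09 = 25675.18.
s²ₚ = 25675.18 / 342 = 75.07363... → 75.074.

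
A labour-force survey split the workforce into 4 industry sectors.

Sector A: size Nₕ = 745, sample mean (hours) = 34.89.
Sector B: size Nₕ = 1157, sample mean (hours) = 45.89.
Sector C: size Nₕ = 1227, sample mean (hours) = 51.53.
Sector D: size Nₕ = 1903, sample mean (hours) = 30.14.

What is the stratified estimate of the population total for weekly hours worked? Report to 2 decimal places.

199671.51

Population total = Σ Nₕ·x̄ₕ (each stratum's size times its mean).
745·34.89 + 1157·45.89 + 1227·51.53 + 1903·30.14 = 25993.05 + 53094.73 + 63227.31 + 57356.42 = 199671.51.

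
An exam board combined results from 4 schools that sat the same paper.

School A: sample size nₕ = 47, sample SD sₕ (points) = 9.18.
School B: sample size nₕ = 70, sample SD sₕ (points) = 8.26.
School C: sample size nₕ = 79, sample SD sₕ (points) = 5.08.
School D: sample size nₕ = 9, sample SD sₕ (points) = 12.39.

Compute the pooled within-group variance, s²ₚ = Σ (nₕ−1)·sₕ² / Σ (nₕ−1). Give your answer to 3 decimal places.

58.832

A: (47−1)·9.18² = 46·84.2724 = 3876.5304
B: (70−1)·8.26² = 69·68.2276 = 4707.7044
C: (79−1)·5.08² = 78·25.8064 = 2012.8992
D: (9−1)·12.39² = 8·153.5121 = 1228.0968
Numerator = 11825.2308; denominator = Σ(nₕ−1) = 201.
s²ₚ = 11825.2308/201 = 58.83199... → 58.832.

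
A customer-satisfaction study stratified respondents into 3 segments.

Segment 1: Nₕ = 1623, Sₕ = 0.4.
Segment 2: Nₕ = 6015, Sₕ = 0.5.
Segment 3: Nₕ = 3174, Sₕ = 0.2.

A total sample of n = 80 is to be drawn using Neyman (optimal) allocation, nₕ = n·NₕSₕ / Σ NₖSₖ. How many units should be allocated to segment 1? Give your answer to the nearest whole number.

12

Σ NₕSₕ = 1623·0.4 + 6015·0.5 + 3174·0.2 = 4291.5.
Share for 1: 649.2/4291.5 = 0.15128.
n_1 = 80 × 0.15128 = 12.102... → 12.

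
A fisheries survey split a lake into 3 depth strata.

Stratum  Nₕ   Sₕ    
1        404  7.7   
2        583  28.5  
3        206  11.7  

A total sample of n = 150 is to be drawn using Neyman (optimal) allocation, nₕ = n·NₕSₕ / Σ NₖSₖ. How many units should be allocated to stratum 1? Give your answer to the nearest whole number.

21

Σ NₕSₕ = 404·7.7 + 583·28.5 + 206·11.7 = 22136.5.
Share for 1: 3110.8/22136.5 = 0.14053.
n_1 = 150 × 0.14053 = 21.079... → 21.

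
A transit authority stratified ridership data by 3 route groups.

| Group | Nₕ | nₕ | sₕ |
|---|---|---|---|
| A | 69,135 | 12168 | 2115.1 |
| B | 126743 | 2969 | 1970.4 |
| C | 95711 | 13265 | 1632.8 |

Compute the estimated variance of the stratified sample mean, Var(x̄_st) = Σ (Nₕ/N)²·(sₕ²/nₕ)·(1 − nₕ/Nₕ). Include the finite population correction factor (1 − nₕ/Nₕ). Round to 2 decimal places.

N = 291589; Wₕ = Nₕ/N.
group A: (69135/291589)²·2115.1²/12168·(1 − 12168/69135) = 17.03027
group B: (126743/291589)²·1970.4²/2969·(1 − 2969/126743) = 241.27356
group C: (95711/291589)²·1632.8²/13265·(1 − 13265/95711) = 18.65297
Sum = 276.95680 → 276.96.

276.96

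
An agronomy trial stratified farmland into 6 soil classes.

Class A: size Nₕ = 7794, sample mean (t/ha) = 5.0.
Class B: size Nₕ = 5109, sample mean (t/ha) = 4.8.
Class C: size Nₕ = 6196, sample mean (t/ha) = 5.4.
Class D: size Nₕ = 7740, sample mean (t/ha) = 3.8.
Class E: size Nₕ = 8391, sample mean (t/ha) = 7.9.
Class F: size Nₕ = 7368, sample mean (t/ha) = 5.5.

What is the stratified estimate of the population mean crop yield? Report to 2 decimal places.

N = 7794 + 5109 + 6196 + 7740 + 8391 + 7368 = 42598.
Weight each subgroup mean by Nₕ/N and sum.
Σ Nₕx̄ₕ = 7794·5.0 + 5109·4.8 + 6196·5.4 + 7740·3.8 + 8391·7.9 + 7368·5.5 = 38970 + 24523.2 + 33458.4 + 29412 + 66288.9 + 40524 = 233176.5.
Divide by N: 233176.5 / 42598 = 5.4739... → 5.47.

5.47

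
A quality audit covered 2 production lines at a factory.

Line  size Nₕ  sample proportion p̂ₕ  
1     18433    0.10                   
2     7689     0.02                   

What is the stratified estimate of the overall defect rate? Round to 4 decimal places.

N = 18433 + 7689 = 26122.
Overall proportion = Σ (Nₕ/N)·p̂ₕ.
Σ Nₕp̂ₕ = 1843.3 + 153.78 = 1997.08.
1997.08 / 26122 = 0.076452... → 0.0765.

0.0765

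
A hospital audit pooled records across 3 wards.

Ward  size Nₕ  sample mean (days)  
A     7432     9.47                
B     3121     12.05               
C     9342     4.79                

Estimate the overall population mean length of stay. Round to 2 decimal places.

7.68

N = 7432 + 3121 + 9342 = 19895.
Weight each subgroup mean by Nₕ/N and sum.
Σ Nₕx̄ₕ = 7432·9.47 + 3121·12.05 + 9342·4.79 = 70381.04 + 37608.05 + 44748.18 = 152737.27.
Divide by N: 152737.27 / 19895 = 7.6772... → 7.68.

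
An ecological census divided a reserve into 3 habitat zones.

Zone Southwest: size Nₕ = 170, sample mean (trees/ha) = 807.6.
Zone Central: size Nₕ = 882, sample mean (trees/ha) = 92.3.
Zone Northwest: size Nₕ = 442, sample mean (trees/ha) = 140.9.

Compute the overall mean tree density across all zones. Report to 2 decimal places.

N = 170 + 882 + 442 = 1494.
Overall mean = Σ (Nₕ/N)·x̄ₕ — weight by population share, not a simple average.
Σ Nₕx̄ₕ = 170·807.6 + 882·92.3 + 442·140.9 = 137292 + 81408.6 + 62277.8 = 280978.4.
Divide by N: 280978.4 / 1494 = 188.0712... → 188.07.

188.07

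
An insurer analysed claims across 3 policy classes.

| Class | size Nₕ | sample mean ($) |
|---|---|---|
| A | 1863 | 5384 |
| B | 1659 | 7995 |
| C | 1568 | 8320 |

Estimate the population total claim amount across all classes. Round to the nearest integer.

36339857

Estimate total by summing Nₕ·x̄ₕ over strata.
1863·5384 + 1659·7995 + 1568·8320 = 10030392 + 13263705 + 13045760 = 36339857.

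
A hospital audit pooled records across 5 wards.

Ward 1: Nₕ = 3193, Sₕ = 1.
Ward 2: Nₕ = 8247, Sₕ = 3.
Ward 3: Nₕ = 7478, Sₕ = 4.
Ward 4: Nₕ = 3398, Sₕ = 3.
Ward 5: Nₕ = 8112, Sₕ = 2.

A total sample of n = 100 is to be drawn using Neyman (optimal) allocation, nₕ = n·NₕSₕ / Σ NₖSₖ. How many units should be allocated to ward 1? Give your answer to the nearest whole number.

Σ NₕSₕ = 3193·1 + 8247·3 + 7478·4 + 3398·3 + 8112·2 = 84264.
Share for 1: 3193/84264 = 0.03789.
n_1 = 100 × 0.03789 = 3.789... → 4.

4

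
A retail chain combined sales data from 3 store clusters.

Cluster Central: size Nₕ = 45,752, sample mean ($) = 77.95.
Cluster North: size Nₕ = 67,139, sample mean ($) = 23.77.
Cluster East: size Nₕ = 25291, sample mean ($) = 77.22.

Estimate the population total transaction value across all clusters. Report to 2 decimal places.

7115233.45

Central: 45752·77.95 = 3566368.4
North: 67139·23.77 = 1595894.03
East: 25291·77.22 = 1952971.02
τ̂ = Σ Nₕx̄ₕ = 7115233.45.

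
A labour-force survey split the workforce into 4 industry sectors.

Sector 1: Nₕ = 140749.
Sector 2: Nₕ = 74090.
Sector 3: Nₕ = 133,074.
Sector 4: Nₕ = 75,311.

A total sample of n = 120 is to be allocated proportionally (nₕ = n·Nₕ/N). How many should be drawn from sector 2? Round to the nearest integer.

N = 140749 + 74090 + 133074 + 75311 = 423224.
n_2 = 120·74090/423224 = 21.007... → 21.

21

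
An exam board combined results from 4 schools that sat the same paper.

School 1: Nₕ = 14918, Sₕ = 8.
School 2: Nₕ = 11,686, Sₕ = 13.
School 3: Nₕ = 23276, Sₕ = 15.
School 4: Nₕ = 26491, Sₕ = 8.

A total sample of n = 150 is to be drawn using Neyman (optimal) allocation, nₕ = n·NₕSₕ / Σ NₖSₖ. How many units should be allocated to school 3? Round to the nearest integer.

Σ NₕSₕ = 14918·8 + 11686·13 + 23276·15 + 26491·8 = 832330.
Share for 3: 349140/832330 = 0.41947.
n_3 = 150 × 0.41947 = 62.921... → 63.

63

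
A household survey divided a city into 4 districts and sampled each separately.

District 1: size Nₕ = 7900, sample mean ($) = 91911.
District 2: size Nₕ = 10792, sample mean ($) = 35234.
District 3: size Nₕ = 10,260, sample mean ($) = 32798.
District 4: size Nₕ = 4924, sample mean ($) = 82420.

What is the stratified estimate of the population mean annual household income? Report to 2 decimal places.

N = 7900 + 10792 + 10260 + 4924 = 33876.
Weight each subgroup mean by Nₕ/N and sum.
Σ Nₕx̄ₕ = 7900·91911 + 10792·35234 + 10260·32798 + 4924·82420 = 726096900 + 380245328 + 336507480 + 405836080 = 1848685788.
Divide by N: 1848685788 / 33876 = 54572.1392... → 54572.14.

54572.14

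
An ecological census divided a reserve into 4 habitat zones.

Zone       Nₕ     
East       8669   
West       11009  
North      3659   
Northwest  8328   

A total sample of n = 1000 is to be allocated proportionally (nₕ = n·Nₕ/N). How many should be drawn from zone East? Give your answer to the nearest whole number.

274

N = 8669 + 11009 + 3659 + 8328 = 31665.
n_East = 1000·8669/31665 = 273.772... → 274.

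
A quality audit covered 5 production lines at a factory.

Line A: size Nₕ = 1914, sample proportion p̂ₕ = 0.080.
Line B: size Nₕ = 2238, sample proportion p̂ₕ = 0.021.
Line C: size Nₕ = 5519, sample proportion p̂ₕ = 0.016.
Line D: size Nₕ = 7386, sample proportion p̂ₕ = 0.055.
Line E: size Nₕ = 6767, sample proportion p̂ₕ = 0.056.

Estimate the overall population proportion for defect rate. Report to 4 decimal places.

0.0451

N = 1914 + 2238 + 5519 + 7386 + 6767 = 23824.
Overall proportion = Σ (Nₕ/N)·p̂ₕ.
Σ Nₕp̂ₕ = 153.12 + 46.998 + 88.304 + 406.23 + 378.952 = 1073.604.
1073.604 / 23824 = 0.045064... → 0.0451.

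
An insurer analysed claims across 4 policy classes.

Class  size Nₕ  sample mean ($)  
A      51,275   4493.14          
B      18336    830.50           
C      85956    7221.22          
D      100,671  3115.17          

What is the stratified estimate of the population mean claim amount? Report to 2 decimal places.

4604.81

x̄_st = (Σ Nₕx̄ₕ) / (Σ Nₕ) = (51275·4493.14 + 18336·830.50 + 85956·7221.22 + 100671·3115.17) / 256238
= 1179928266.89 / 256238 = 4604.8138... → 4604.81.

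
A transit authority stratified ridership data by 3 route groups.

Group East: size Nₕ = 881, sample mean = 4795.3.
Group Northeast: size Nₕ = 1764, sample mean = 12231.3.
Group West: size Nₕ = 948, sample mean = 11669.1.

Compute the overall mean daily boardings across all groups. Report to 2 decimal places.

10259.67

N = 3593; weights Wₕ = Nₕ/N = (0.2452, 0.4910, 0.2638).
x̄_st = Σ Wₕ·x̄ₕ = 0.2452·4795.3 + 0.4910·12231.3 + 0.2638·11669.1 ≈ 10259.6658...
→ 10259.67.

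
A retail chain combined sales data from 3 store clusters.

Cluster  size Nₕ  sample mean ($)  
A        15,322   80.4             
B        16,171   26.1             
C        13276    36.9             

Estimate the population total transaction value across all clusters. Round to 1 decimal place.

2143836.3

Population total = Σ Nₕ·x̄ₕ (each stratum's size times its mean).
15322·80.4 + 16171·26.1 + 13276·36.9 = 1231888.8 + 422063.1 + 489884.4 = 2143836.3.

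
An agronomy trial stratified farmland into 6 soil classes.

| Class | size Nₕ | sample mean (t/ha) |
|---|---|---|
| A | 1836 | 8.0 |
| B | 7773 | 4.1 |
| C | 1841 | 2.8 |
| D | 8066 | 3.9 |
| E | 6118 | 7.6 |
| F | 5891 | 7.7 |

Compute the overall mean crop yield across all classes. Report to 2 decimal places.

x̄_st = (Σ Nₕx̄ₕ) / (Σ Nₕ) = (1836·8.0 + 7773·4.1 + 1841·2.8 + 8066·3.9 + 6118·7.6 + 5891·7.7) / 31525
= 175027 / 31525 = 5.5520... → 5.55.

5.55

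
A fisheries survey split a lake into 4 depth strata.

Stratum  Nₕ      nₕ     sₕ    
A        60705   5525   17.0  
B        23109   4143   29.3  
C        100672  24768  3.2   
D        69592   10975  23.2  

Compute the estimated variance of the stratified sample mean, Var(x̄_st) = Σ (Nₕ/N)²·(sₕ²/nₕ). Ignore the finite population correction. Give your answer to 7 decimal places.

0.0084442

N = 254078. Term for each stratum: Wₕ²sₕ²/nₕ.
Var(x̄_st) = 0.0029859351 + 0.0017141487 + 0.0000649071 + 0.0036792217 = 0.0084442125 → 0.0084442.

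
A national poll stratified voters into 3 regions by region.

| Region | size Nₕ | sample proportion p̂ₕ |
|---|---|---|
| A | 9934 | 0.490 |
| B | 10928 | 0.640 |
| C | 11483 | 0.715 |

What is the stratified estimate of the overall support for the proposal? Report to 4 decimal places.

0.6206

N = 9934 + 10928 + 11483 = 32345.
Overall proportion = Σ (Nₕ/N)·p̂ₕ.
Σ Nₕp̂ₕ = 4867.66 + 6993.92 + 8210.345 = 20071.925.
20071.925 / 32345 = 0.620557... → 0.6206.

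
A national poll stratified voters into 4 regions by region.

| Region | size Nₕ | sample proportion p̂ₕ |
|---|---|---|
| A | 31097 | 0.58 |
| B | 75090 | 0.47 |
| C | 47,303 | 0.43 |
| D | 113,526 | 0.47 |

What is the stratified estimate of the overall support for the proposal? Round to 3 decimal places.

0.476

Wₕ = Nₕ/N with N = 267016: 0.1165, 0.2812, 0.1772, 0.4252.
p̂_st = 0.1165·0.58 + 0.2812·0.47 + 0.1772·0.43 + 0.4252·0.47 ≈ 0.47572... → 0.476.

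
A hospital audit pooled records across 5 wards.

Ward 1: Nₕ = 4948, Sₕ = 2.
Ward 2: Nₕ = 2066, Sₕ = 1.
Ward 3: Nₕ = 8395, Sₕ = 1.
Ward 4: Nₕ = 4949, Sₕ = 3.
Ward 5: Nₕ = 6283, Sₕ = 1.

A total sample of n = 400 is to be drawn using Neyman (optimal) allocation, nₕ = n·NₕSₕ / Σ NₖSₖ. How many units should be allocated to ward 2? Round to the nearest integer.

Σ NₕSₕ = 4948·2 + 2066·1 + 8395·1 + 4949·3 + 6283·1 = 41487.
Share for 2: 2066/41487 = 0.04980.
n_2 = 400 × 0.04980 = 19.919... → 20.

20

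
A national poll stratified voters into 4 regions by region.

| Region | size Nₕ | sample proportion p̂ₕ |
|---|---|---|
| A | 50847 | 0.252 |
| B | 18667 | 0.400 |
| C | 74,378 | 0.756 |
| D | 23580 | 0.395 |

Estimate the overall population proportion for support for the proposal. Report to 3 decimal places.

0.512

Wₕ = Nₕ/N with N = 167472: 0.3036, 0.1115, 0.4441, 0.1408.
p̂_st = 0.3036·0.252 + 0.1115·0.400 + 0.4441·0.756 + 0.1408·0.395 ≈ 0.51247... → 0.512.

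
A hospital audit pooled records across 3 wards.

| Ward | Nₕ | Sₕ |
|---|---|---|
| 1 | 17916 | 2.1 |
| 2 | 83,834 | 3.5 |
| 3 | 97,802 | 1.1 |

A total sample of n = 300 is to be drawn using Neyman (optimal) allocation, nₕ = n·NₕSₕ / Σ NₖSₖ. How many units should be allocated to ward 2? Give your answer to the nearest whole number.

1: NₕSₕ = 17916·2.1 = 37623.6
2: NₕSₕ = 83834·3.5 = 293419
3: NₕSₕ = 97802·1.1 = 107582.2
Σ NₕSₕ = 438624.8.
n_2 = 300·293419/438624.8 = 200.686... → 201.

201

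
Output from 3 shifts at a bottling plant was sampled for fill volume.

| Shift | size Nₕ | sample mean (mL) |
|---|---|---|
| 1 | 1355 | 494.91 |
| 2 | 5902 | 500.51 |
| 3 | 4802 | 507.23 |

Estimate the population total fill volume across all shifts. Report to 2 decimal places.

1: 1355·494.91 = 670603.05
2: 5902·500.51 = 2954010.02
3: 4802·507.23 = 2435718.46
τ̂ = Σ Nₕx̄ₕ = 6060331.53.

6060331.53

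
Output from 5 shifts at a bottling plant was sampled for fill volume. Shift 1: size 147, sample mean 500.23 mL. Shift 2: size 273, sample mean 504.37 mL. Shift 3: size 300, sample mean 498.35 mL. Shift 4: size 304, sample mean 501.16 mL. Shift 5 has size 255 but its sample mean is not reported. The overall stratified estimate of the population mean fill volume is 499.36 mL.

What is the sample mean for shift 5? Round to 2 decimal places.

492.54

N = 147 + 273 + 300 + 304 + 255 = 1279.
Overall total = μ·N = 499.36·1279 = 638681.44.
Subtract the known strata: 147·500.23 + 273·504.37 + 300·498.35 + 304·501.16 = 513084.46.
Remaining total for shift 5: 638681.44 − 513084.46 = 125596.98.
Divide by its size: 125596.98 / 255 = 492.5372... → 492.54.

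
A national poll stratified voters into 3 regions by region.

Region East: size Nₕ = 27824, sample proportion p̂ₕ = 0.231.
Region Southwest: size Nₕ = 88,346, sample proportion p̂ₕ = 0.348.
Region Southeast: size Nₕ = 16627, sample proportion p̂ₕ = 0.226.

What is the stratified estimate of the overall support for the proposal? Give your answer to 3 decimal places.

0.308

Wₕ = Nₕ/N with N = 132797: 0.2095, 0.6653, 0.1252.
p̂_st = 0.2095·0.231 + 0.6653·0.348 + 0.1252·0.226 ≈ 0.30821... → 0.308.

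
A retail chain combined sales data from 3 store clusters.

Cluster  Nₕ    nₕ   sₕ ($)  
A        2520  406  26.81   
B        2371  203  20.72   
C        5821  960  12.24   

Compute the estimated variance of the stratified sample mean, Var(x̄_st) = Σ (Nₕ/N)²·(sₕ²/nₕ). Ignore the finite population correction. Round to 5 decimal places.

N = 10712; Wₕ = Nₕ/N.
cluster A: (2520/10712)²·26.81²/406 = 0.09797777
cluster B: (2371/10712)²·20.72²/203 = 0.10361090
cluster C: (5821/10712)²·12.24²/960 = 0.04608352
Sum = 0.24767219 → 0.24767.

0.24767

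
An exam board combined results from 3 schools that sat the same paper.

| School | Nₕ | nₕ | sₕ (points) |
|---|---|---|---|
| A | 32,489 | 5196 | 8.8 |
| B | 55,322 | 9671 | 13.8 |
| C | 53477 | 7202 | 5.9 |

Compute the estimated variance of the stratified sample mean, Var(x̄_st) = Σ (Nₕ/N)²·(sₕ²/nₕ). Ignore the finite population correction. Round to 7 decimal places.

0.0044995

N = 141288; Wₕ = Nₕ/N.
school A: (32489/141288)²·8.8²/5196 = 0.0007880583
school B: (55322/141288)²·13.8²/9671 = 0.0030190616
school C: (53477/141288)²·5.9²/7202 = 0.0006924277
Sum = 0.0044995476 → 0.0044995.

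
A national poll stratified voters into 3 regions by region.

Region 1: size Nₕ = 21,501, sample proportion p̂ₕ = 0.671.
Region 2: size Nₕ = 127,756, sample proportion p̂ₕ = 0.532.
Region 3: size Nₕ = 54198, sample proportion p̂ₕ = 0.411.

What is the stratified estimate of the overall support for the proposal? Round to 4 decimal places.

0.5145

Wₕ = Nₕ/N with N = 203455: 0.1057, 0.6279, 0.2664.
p̂_st = 0.1057·0.671 + 0.6279·0.532 + 0.2664·0.411 ≈ 0.514456... → 0.5145.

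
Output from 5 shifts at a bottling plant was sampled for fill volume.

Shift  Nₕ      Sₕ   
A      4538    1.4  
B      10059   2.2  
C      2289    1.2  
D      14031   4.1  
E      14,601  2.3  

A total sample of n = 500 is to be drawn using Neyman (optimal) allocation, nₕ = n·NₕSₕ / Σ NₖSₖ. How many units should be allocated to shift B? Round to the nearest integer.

90

Σ NₕSₕ = 4538·1.4 + 10059·2.2 + 2289·1.2 + 14031·4.1 + 14601·2.3 = 122339.2.
Share for B: 22129.8/122339.2 = 0.18089.
n_B = 500 × 0.18089 = 90.444... → 90.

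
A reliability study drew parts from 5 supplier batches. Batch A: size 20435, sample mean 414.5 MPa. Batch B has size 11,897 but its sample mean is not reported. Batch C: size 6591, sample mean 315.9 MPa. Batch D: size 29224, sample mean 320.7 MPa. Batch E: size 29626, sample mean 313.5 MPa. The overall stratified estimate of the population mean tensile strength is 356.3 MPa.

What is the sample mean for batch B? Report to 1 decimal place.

N = 20435 + 11897 + 6591 + 29224 + 29626 = 97773.
Overall total = μ·N = 356.3·97773 = 34836519.9.
Subtract the known strata: 20435·414.5 + 6591·315.9 + 29224·320.7 + 29626·313.5 = 29212292.2.
Remaining total for batch B: 34836519.9 − 29212292.2 = 5624227.7.
Divide by its size: 5624227.7 / 11897 = 472.743... → 472.7.

472.7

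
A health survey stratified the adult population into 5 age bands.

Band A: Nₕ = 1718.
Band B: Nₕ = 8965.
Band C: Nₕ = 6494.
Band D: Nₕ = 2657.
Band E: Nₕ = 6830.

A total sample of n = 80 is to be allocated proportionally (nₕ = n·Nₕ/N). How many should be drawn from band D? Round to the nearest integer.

8

Share of band D = 2657/26664 = 0.09965.
Allocate 80 × 0.09965 = 7.972... → 8.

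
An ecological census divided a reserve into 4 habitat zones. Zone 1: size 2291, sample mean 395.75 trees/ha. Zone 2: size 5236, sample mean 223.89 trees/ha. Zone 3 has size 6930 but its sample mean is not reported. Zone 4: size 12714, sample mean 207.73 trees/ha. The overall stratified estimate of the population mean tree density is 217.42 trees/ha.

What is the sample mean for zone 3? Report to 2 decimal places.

171.35

Σ Nₕx̄ₕ = N·μ, so 6930·x̄_3 = 27171·217.42 − (2291·395.75 + 5236·223.89 + 12714·207.73).
= 5907518.82 − 4720030.51 = 1187488.31.
x̄_3 = 1187488.31 / 6930 = 171.3547... → 171.35.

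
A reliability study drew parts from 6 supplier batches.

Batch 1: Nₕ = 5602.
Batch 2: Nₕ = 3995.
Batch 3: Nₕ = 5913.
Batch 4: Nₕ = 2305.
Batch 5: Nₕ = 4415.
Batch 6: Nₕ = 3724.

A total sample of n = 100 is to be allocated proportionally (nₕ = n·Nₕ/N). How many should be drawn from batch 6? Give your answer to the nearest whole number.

14

N = 5602 + 3995 + 5913 + 2305 + 4415 + 3724 = 25954.
n_6 = 100·3724/25954 = 14.348... → 14.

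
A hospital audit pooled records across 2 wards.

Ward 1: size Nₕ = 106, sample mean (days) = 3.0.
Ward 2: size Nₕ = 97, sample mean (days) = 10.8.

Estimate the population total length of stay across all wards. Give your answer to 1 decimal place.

Population total = Σ Nₕ·x̄ₕ (each stratum's size times its mean).
106·3.0 + 97·10.8 = 318 + 1047.6 = 1365.6.

1365.6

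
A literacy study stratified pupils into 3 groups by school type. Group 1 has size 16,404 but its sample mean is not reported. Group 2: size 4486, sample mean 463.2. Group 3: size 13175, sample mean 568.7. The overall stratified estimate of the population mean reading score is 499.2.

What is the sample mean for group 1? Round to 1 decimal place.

N = 16404 + 4486 + 13175 = 34065.
Overall total = μ·N = 499.2·34065 = 17005248.
Subtract the known strata: 4486·463.2 + 13175·568.7 = 9570537.7.
Remaining total for group 1: 17005248 − 9570537.7 = 7434710.3.
Divide by its size: 7434710.3 / 16404 = 453.225... → 453.2.

453.2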